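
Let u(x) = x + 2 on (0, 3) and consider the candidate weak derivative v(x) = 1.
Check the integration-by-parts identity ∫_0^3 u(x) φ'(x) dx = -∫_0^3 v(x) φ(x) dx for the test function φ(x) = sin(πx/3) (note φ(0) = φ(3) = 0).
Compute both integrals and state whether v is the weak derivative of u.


LHS = -6/π, RHS = -6/π. Yes, v = u' weakly.

u(x) = x + 2, classical derivative u'(x) = 1.
φ(x) = sin(πx/3), so φ'(x) = π*cos(π*x/3)/3.
Note φ(0) = φ(3) = 0, so the boundary term u·φ vanishes.
LHS = ∫_0^3 u(x) φ'(x) dx = ∫_0^3 (π*x*cos(π*x/3)/3 + 2*π*cos(π*x/3)/3) dx. Term by term:
  ∫_0^3 2*π*cos(π*x/3)/3 dx = 0;  ∫_0^3 π*x*cos(π*x/3)/3 dx = -6/π.
Sum: 0 − 6/π = -6/π.
So LHS = -6/π.
∫_0^3 v(x) φ(x) dx = ∫_0^3 (sin(π*x/3)) dx. Term by term:
  ∫_0^3 sin(π*x/3) dx = 6/π.
So RHS = -∫_0^3 v(x) φ(x) dx = -6/π.
LHS = RHS, so the identity holds for this test φ.
Moreover u is smooth here and v(x) = u'(x) = 1 pointwise, so the identity holds for every test function. Hence v is the weak derivative of u.


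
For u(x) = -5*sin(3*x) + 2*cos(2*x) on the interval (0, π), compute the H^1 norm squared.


||u||_{H^1(0,π)}^2 = -120 + 135*π

u'(x) = -4*sin(2*x) - 15*cos(3*x).
Expand u² and (u')² and integrate term by term on (0, π), using: for integers n ≥ 1, ∫_0^π sin²(nx) dx = ∫_0^π cos²(nx) dx = π/2; for n ≠ n', ∫_0^π sin(nx)sin(n'x) dx = ∫_0^π cos(nx)cos(n'x) dx = 0; and by product-to-sum, ∫_0^π sin(nx)cos(n'x) dx = ½∫_0^π [sin((n+n')x) + sin((n−n')x)] dx, which is 0 when n+n' is even and 2n/(n²−n'²) when n+n' is odd (it need not vanish on (0, π)).
  u² squared terms: (-5)²·∫sin(3x)² dx = 25·π/2 = 25*π/2;  (2)²·∫cos(2x)² dx = 4·π/2 = 2*π.
  u² cross terms: 2·(-5)·(2)·∫sin(3x)·cos(2x) dx = -20·(6/5) = -24.
  So ∫_0^π u² dx = 25*π/2 + 2*π − 24 = -24 + 29*π/2.
  (u')² squared terms: (-15)²·∫cos(3x)² dx = 225·π/2 = 225*π/2;  (-4)²·∫sin(2x)² dx = 16·π/2 = 8*π.
  (u')² cross terms: 2·(-15)·(-4)·∫cos(3x)·sin(2x) dx = 120·(-4/5) = -96.
  So ∫_0^π (u')² dx = 225*π/2 + 8*π − 96 = -96 + 241*π/2.
||u||_{H^1}^2 = (-24 + 29*π/2) + (-96 + 241*π/2) = -120 + 135*π.


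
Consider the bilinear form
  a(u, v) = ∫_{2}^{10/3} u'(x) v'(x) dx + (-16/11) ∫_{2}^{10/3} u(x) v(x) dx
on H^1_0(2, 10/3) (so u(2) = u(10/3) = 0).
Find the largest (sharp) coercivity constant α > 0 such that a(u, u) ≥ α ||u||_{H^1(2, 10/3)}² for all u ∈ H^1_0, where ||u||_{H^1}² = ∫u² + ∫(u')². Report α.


α = (-256 + 99*π^2)/(11*(16 + 9*π^2))

Coercivity of a(·,·) on H^1_0(2, 10/3) means a(u, u) ≥ α ||u||_{H^1}² for every u ∈ H^1_0.
The interval has length L = 4/3, and Poincaré/coercivity depend only on L. Here a(u, u) = ∫(u')² + (-16/11)·∫u².
Here c = -16/11 < 0 with |c| < (π/L)² = 9*π^2/16, so coercivity still holds. The condition a(u,u) ≥ α||u||_{H^1}² reads (1−α)∫(u')² ≥ (α−c)∫u². Any admissible α is ≤ 1 (rapidly oscillating u have ∫u²/∫(u')² → 0), and α = 1 would force 0 ≥ (1−c)∫u², impossible since c < 1; so 1−α > 0. By the sharp Poincaré inequality on H^1_0 of an interval of length L, ∫(u')² ≥ (π/L)²∫u² with equality for the first sine mode sin(π(x−x₀)/L) (x₀ the left endpoint), so the inequality holds for all u iff (1−α)(π/L)² ≥ α − c, i.e. α ≤ ((π/L)² + c)/((π/L)² + 1) = (1 + c(L/π)²)/(1 + (L/π)²). (Direct route, valid since c ≤ 0: Poincaré gives c∫u² ≥ c(L/π)²∫(u')², so a(u,u) ≥ (1 + c(L/π)²)∫(u')², while ||u||_{H^1}² ≤ (1 + (L/π)²)∫(u')²; dividing yields the same α.) With (π/L)² = 9*π^2/16 and c = -16/11, the largest admissible constant is α = ((π/L)² + c)/((π/L)² + 1).
Simplifying, α = (-256 + 99*π^2)/(11*(16 + 9*π^2)).


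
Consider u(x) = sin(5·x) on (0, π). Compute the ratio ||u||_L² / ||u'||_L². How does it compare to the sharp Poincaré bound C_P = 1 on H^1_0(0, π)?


||u||_L² / ||u'||_L² = 1/5 < C_P = 1.

u(x) = sin(5·x), so u'(x) = 5*cos(5*x).
Writing u(x) = A·sin(kπx/L) with A = 1 and k = 5, use ∫_0^L sin²(kπx/L) dx = L/2 and ∫_0^L cos²(kπx/L) dx = L/2.
u² = 1·sin²(5·x) and (u')² = 25·cos²(5·x), and each of sin², cos² integrates to L/2 = π/2 over (0, π).
∫_0^π u² dx = π/2, so ||u||_L² = sqrt(2)*sqrt(π)/2.
∫_0^π (u')² dx = 25*π/2, so ||u'||_L² = 5*sqrt(2)*sqrt(π)/2.
Ratio ||u||_L² / ||u'||_L² = 1/5.
Sharp Poincaré constant on H^1_0(0, π) is C_P = L/π = 1, achieved by sin(x).
This is the k = 5 harmonic; the ratio L/(kπ) is strictly less than C_P = L/π, consistent with the sharp inequality ||u||_L² ≤ C_P ||u'||_L².


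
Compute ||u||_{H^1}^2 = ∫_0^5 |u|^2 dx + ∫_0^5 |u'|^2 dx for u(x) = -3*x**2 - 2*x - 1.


||u||_{H^1}^2 = 29375/3

The H^1 norm (squared) on an interval (0, L) is
  ||u||_{H^1}^2 = ∫_0^L u(x)^2 dx + ∫_0^L u'(x)^2 dx.
Compute u'(x) = -6*x - 2.
Then u(x)^2 = 9*x**4 + 12*x**3 + 10*x**2 + 4*x + 1 and u'(x)^2 = 36*x**2 + 24*x + 4.
Integrate each monomial from 0 to 5 using ∫_0^5 c·x^n dx = c·5^(n+1)/(n+1):
  ∫_0^5 u(x)^2 dx = ∫_0^5 (9*x^4 + 12*x^3 + 10*x^2 + 4*x + 1) dx. Term by term:
    ∫_0^5 9*x^4 dx = 5625;  ∫_0^5 12*x^3 dx = 1875;  ∫_0^5 10*x^2 dx = 1250/3;
    ∫_0^5 4*x dx = 50;  ∫_0^5 1 dx = 5.
  Sum: 5625 + 1875 + 1250/3 + 50 + 5 = 23915/3.
  ∫_0^5 u'(x)^2 dx = ∫_0^5 (36*x^2 + 24*x + 4) dx. Term by term:
    ∫_0^5 36*x^2 dx = 1500;  ∫_0^5 24*x dx = 300;  ∫_0^5 4 dx = 20.
  Sum: 1500 + 300 + 20 = 1820.
Adding: ||u||_{H^1}^2 = 23915/3 + 1820 = 29375/3.


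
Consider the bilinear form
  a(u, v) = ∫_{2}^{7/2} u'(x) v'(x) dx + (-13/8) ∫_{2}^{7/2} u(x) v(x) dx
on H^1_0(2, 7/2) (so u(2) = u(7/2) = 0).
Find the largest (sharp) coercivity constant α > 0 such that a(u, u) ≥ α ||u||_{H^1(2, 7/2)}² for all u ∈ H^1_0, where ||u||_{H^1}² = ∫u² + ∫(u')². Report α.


α = (-117 + 32*π^2)/(8*(9 + 4*π^2))

Coercivity of a(·,·) on H^1_0(2, 7/2) means a(u, u) ≥ α ||u||_{H^1}² for every u ∈ H^1_0.
The interval has length L = 3/2, and Poincaré/coercivity depend only on L. Here a(u, u) = ∫(u')² + (-13/8)·∫u².
Here c = -13/8 < 0 with |c| < (π/L)² = 4*π^2/9, so coercivity still holds. The condition a(u,u) ≥ α||u||_{H^1}² reads (1−α)∫(u')² ≥ (α−c)∫u². Any admissible α is ≤ 1 (rapidly oscillating u have ∫u²/∫(u')² → 0), and α = 1 would force 0 ≥ (1−c)∫u², impossible since c < 1; so 1−α > 0. By the sharp Poincaré inequality on H^1_0 of an interval of length L, ∫(u')² ≥ (π/L)²∫u² with equality for the first sine mode sin(π(x−x₀)/L) (x₀ the left endpoint), so the inequality holds for all u iff (1−α)(π/L)² ≥ α − c, i.e. α ≤ ((π/L)² + c)/((π/L)² + 1) = (1 + c(L/π)²)/(1 + (L/π)²). (Direct route, valid since c ≤ 0: Poincaré gives c∫u² ≥ c(L/π)²∫(u')², so a(u,u) ≥ (1 + c(L/π)²)∫(u')², while ||u||_{H^1}² ≤ (1 + (L/π)²)∫(u')²; dividing yields the same α.) With (π/L)² = 4*π^2/9 and c = -13/8, the largest admissible constant is α = ((π/L)² + c)/((π/L)² + 1).
Simplifying, α = (-117 + 32*π^2)/(8*(9 + 4*π^2)).


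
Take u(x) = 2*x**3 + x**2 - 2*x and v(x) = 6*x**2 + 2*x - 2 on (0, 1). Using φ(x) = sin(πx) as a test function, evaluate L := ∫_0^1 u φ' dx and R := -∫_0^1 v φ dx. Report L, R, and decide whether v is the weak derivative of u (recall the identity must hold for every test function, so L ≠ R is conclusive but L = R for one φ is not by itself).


LHS = -4/π + 24/π^3, RHS = -4/π + 24/π^3. Yes, v = u' weakly.

u(x) = 2*x**3 + x**2 - 2*x, classical derivative u'(x) = 6*x**2 + 2*x - 2.
φ(x) = sin(πx), so φ'(x) = π*cos(π*x).
Note φ(0) = φ(1) = 0, so the boundary term u·φ vanishes.
LHS = ∫_0^1 u(x) φ'(x) dx = ∫_0^1 (2*π*x^3*cos(π*x) + π*x^2*cos(π*x) - 2*π*x*cos(π*x)) dx. Term by term:
  ∫_0^1 π*x^2*cos(π*x) dx = -2/π;  ∫_0^1 -2*π*x*cos(π*x) dx = 4/π;  ∫_0^1 2*π*x^3*cos(π*x) dx = -6/π + 24/π^3.
Sum: -2/π + 4/π + -6/π + 24/π^3 = -4/π + 24/π^3.
So LHS = -4/π + 24/π^3.
∫_0^1 v(x) φ(x) dx = ∫_0^1 (6*x^2*sin(π*x) + 2*x*sin(π*x) - 2*sin(π*x)) dx. Term by term:
  ∫_0^1 -2*sin(π*x) dx = -4/π;  ∫_0^1 2*x*sin(π*x) dx = 2/π;  ∫_0^1 6*x^2*sin(π*x) dx = -24/π^3 + 6/π.
Sum: -4/π + 2/π + -24/π^3 + 6/π = -24/π^3 + 4/π.
So RHS = -∫_0^1 v(x) φ(x) dx = -4/π + 24/π^3.
LHS = RHS, so the identity holds for this test φ.
Moreover u is smooth here and v(x) = u'(x) = 6*x**2 + 2*x - 2 pointwise, so the identity holds for every test function. Hence v is the weak derivative of u.


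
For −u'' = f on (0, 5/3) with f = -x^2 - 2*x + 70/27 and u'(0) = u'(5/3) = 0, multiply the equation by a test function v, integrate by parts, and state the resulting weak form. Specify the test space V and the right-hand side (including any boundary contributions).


V = H^1(0, 5/3) (no boundary constraint on v; u is determined up to an additive constant); weak form: ∫_0^5/3 u'v' dx = ∫_0^5/3 (-x^2 - 2*x + 70/27) v dx for all v ∈ V.

Multiply both sides by a test function v and integrate from 0 to 5/3:
  ∫_0^5/3 −u''(x) v(x) dx = ∫_0^5/3 f(x) v(x) dx.
Integrate the LHS by parts once:
  ∫_0^5/3 −u'' v dx = −[u'(x) v(x)]_0^5/3 + ∫_0^5/3 u'(x) v'(x) dx.
Thus ∫_0^5/3 u'(x) v'(x) dx = ∫_0^5/3 f(x) v(x) dx + [u'(x) v(x)]_0^5/3.
Choose V so that boundary terms are either known or forced to vanish.
u has homogeneous Neumann: u'(0) = u'(5/3) = 0. So [u' v]_0^5/3 = 0·v(5/3) − 0·v(0) = 0 for any v; take V = H^1(0, 5/3).
Weak formulation: find u (satisfying any essential BC) such that ∫_0^5/3 u'(x) v'(x) dx = ∫_0^5/3 f v dx for all v ∈ V (homogeneous Neumann, so boundary terms vanish).
Substituting f(x) = -x^2 - 2*x + 70/27, the right-hand side is ∫_0^5/3 (-x^2 - 2*x + 70/27) v dx.
Compatibility check (pure Neumann): taking v ≡ 1 ∈ V gives 0 = ∫_0^5/3 f dx + (0) − (0), i.e. ∫_0^5/3 f dx must equal u'(0) − u'(5/3) = 0. Indeed ∫_0^5/3 (-x^2 - 2*x + 70/27) dx = 0, so the data are compatible. The solution is then unique only up to an additive constant (fix it e.g. by requiring ∫_0^5/3 u dx = 0).


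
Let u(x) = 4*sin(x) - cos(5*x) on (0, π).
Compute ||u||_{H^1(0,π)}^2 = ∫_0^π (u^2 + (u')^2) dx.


||u||_{H^1(0,π)}^2 = 29*π

u'(x) = 5*sin(5*x) + 4*cos(x).
Expand u² and (u')² and integrate term by term on (0, π), using: for integers n ≥ 1, ∫_0^π sin²(nx) dx = ∫_0^π cos²(nx) dx = π/2; for n ≠ n', ∫_0^π sin(nx)sin(n'x) dx = ∫_0^π cos(nx)cos(n'x) dx = 0; and by product-to-sum, ∫_0^π sin(nx)cos(n'x) dx = ½∫_0^π [sin((n+n')x) + sin((n−n')x)] dx, which is 0 when n+n' is even and 2n/(n²−n'²) when n+n' is odd (it need not vanish on (0, π)).
  u² squared terms: (-1)²·∫cos(5x)² dx = 1·π/2 = π/2;  (4)²·∫sin(x)² dx = 16·π/2 = 8*π.
  u² cross terms: 2·(-1)·(4)·∫cos(5x)·sin(x) dx = -8·(0) = 0.
  So ∫_0^π u² dx = π/2 + 8*π + 0 = 17*π/2.
  (u')² squared terms: (4)²·∫cos(x)² dx = 16·π/2 = 8*π;  (5)²·∫sin(5x)² dx = 25·π/2 = 25*π/2.
  (u')² cross terms: 2·(4)·(5)·∫cos(x)·sin(5x) dx = 40·(0) = 0.
  So ∫_0^π (u')² dx = 8*π + 25*π/2 + 0 = 41*π/2.
||u||_{H^1}^2 = (17*π/2) + (41*π/2) = 29*π.


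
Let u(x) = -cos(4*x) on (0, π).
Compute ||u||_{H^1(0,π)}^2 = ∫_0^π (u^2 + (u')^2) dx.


||u||_{H^1(0,π)}^2 = 17*π/2

u'(x) = 4*sin(4*x).
Expand u² and (u')² and integrate term by term on (0, π), using: for integers n ≥ 1, ∫_0^π sin²(nx) dx = ∫_0^π cos²(nx) dx = π/2; for n ≠ n', ∫_0^π sin(nx)sin(n'x) dx = ∫_0^π cos(nx)cos(n'x) dx = 0; and by product-to-sum, ∫_0^π sin(nx)cos(n'x) dx = ½∫_0^π [sin((n+n')x) + sin((n−n')x)] dx, which is 0 when n+n' is even and 2n/(n²−n'²) when n+n' is odd (it need not vanish on (0, π)).
  u² squared terms: (-1)²·∫cos(4x)² dx = 1·π/2 = π/2.
  So ∫_0^π u² dx = π/2.
  (u')² squared terms: (4)²·∫sin(4x)² dx = 16·π/2 = 8*π.
  So ∫_0^π (u')² dx = 8*π.
||u||_{H^1}^2 = (π/2) + (8*π) = 17*π/2.


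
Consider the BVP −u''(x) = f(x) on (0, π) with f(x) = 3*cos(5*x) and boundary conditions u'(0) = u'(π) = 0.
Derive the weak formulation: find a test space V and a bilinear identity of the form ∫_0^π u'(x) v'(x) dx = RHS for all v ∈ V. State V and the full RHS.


V = H^1(0, π) (no boundary constraint on v; u is determined up to an additive constant); weak form: ∫_0^π u'v' dx = ∫_0^π (3*cos(5*x)) v dx for all v ∈ V.

Multiply both sides by a test function v and integrate from 0 to π:
  ∫_0^π −u''(x) v(x) dx = ∫_0^π f(x) v(x) dx.
Integrate the LHS by parts once:
  ∫_0^π −u'' v dx = −[u'(x) v(x)]_0^π + ∫_0^π u'(x) v'(x) dx.
Thus ∫_0^π u'(x) v'(x) dx = ∫_0^π f(x) v(x) dx + [u'(x) v(x)]_0^π.
Choose V so that boundary terms are either known or forced to vanish.
u has homogeneous Neumann: u'(0) = u'(π) = 0. So [u' v]_0^π = 0·v(π) − 0·v(0) = 0 for any v; take V = H^1(0, π).
Weak formulation: find u (satisfying any essential BC) such that ∫_0^π u'(x) v'(x) dx = ∫_0^π f v dx for all v ∈ V (homogeneous Neumann, so boundary terms vanish).
Substituting f(x) = 3*cos(5*x), the right-hand side is ∫_0^π (3*cos(5*x)) v dx.
Compatibility check (pure Neumann): taking v ≡ 1 ∈ V gives 0 = ∫_0^π f dx + (0) − (0), i.e. ∫_0^π f dx must equal u'(0) − u'(π) = 0. Indeed ∫_0^π (3*cos(5*x)) dx = 0, so the data are compatible. The solution is then unique only up to an additive constant (fix it e.g. by requiring ∫_0^π u dx = 0).


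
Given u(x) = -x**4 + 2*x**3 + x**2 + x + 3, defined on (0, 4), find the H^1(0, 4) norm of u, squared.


||u||_{H^1}^2 = 4255208/315

The H^1 norm (squared) on an interval (0, L) is
  ||u||_{H^1}^2 = ∫_0^L u(x)^2 dx + ∫_0^L u'(x)^2 dx.
Compute u'(x) = -4*x**3 + 6*x**2 + 2*x + 1.
Then u(x)^2 = x**8 - 4*x**7 + 2*x**6 + 2*x**5 - x**4 + 14*x**3 + 7*x**2 + 6*x + 9 and u'(x)^2 = 16*x**6 - 48*x**5 + 20*x**4 + 16*x**3 + 16*x**2 + 4*x + 1.
Integrate each monomial from 0 to 4 using ∫_0^4 c·x^n dx = c·4^(n+1)/(n+1):
  ∫_0^4 u(x)^2 dx = ∫_0^4 (x^8 - 4*x^7 + 2*x^6 + 2*x^5 - x^4 + 14*x^3 + 7*x^2 + 6*x + 9) dx. Term by term:
    ∫_0^4 x^8 dx = 262144/9;  ∫_0^4 -4*x^7 dx = -32768;  ∫_0^4 2*x^6 dx = 32768/7;
    ∫_0^4 2*x^5 dx = 4096/3;  ∫_0^4 -x^4 dx = -1024/5;  ∫_0^4 14*x^3 dx = 896;
    ∫_0^4 7*x^2 dx = 448/3;  ∫_0^4 6*x dx = 48;  ∫_0^4 9 dx = 36.
  Sum: 262144/9 − 32768 + 32768/7 + 4096/3 − 1024/5 + 896 + 448/3 + 48 + 36 = 1048988/315.
  ∫_0^4 u'(x)^2 dx = ∫_0^4 (16*x^6 - 48*x^5 + 20*x^4 + 16*x^3 + 16*x^2 + 4*x + 1) dx. Term by term:
    ∫_0^4 16*x^6 dx = 262144/7;  ∫_0^4 -48*x^5 dx = -32768;  ∫_0^4 20*x^4 dx = 4096;
    ∫_0^4 16*x^3 dx = 1024;  ∫_0^4 16*x^2 dx = 1024/3;  ∫_0^4 4*x dx = 32;
    ∫_0^4 1 dx = 4.
  Sum: 262144/7 − 32768 + 4096 + 1024 + 1024/3 + 32 + 4 = 213748/21.
Adding: ||u||_{H^1}^2 = 1048988/315 + 213748/21 = 4255208/315.


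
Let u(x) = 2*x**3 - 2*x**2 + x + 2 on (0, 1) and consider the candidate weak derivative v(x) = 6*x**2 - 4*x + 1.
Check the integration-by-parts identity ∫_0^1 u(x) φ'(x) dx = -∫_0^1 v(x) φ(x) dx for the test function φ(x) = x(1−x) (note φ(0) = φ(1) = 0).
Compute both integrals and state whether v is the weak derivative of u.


LHS = -2/15, RHS = -2/15. Yes, v = u' weakly.

u(x) = 2*x**3 - 2*x**2 + x + 2, classical derivative u'(x) = 6*x**2 - 4*x + 1.
φ(x) = x(1−x), so φ'(x) = 1 - 2*x.
Note φ(0) = φ(1) = 0, so the boundary term u·φ vanishes.
LHS = ∫_0^1 u(x) φ'(x) dx = ∫_0^1 (-4*x^4 + 6*x^3 - 4*x^2 - 3*x + 2) dx. Term by term:
  ∫_0^1 -4*x^4 dx = -4/5;  ∫_0^1 6*x^3 dx = 3/2;  ∫_0^1 -4*x^2 dx = -4/3;
  ∫_0^1 -3*x dx = -3/2;  ∫_0^1 2 dx = 2.
Sum: -4/5 + 3/2 − 4/3 − 3/2 + 2 = -2/15.
So LHS = -2/15.
∫_0^1 v(x) φ(x) dx = ∫_0^1 (-6*x^4 + 10*x^3 - 5*x^2 + x) dx. Term by term:
  ∫_0^1 -6*x^4 dx = -6/5;  ∫_0^1 10*x^3 dx = 5/2;  ∫_0^1 -5*x^2 dx = -5/3;
  ∫_0^1 x dx = 1/2.
Sum: -6/5 + 5/2 − 5/3 + 1/2 = 2/15.
So RHS = -∫_0^1 v(x) φ(x) dx = -2/15.
LHS = RHS, so the identity holds for this test φ.
Moreover u is smooth here and v(x) = u'(x) = 6*x**2 - 4*x + 1 pointwise, so the identity holds for every test function. Hence v is the weak derivative of u.


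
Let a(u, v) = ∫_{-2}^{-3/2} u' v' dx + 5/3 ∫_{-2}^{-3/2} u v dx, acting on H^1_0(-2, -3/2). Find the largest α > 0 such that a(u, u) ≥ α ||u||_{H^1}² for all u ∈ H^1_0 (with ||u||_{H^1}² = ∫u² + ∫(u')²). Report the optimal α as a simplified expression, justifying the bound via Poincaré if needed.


α = 1

Coercivity of a(·,·) on H^1_0(-2, -3/2) means a(u, u) ≥ α ||u||_{H^1}² for every u ∈ H^1_0.
The interval has length L = 1/2, and Poincaré/coercivity depend only on L. Here a(u, u) = ∫(u')² + (5/3)·∫u².
Here c = 5/3 ≥ 1, so a(u,u) = ∫(u')² + c∫u² ≥ ∫(u')² + ∫u² = ||u||_{H^1}², i.e. α = 1 works. No larger α is possible: a(u,u) ≥ α||u||_{H^1}² means (1−α)∫(u')² ≥ (α−c)∫u², and for the modes u_n = sin(nπ(x−x₀)/L) (x₀ the left endpoint) one has ∫u_n²/∫(u_n')² = (L/(nπ))² → 0, so a(u_n,u_n)/||u_n||_{H^1}² → 1. Hence the optimal constant is α = 1.
Therefore α = 1.


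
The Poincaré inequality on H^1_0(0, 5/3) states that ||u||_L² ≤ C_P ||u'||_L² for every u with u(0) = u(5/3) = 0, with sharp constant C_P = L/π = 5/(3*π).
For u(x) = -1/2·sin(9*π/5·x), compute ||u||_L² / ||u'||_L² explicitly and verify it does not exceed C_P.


||u||_L² / ||u'||_L² = 5/(9*π) < C_P = 5/(3*π).

u(x) = -1/2·sin(9*π/5·x), so u'(x) = -9*π*cos(9*π*x/5)/10.
Writing u(x) = A·sin(kπx/L) with A = -1/2 and k = 3, use ∫_0^L sin²(kπx/L) dx = L/2 and ∫_0^L cos²(kπx/L) dx = L/2.
u² = 1/4·sin²(9*π/5·x) and (u')² = 81*π^2/100·cos²(9*π/5·x), and each of sin², cos² integrates to L/2 = 5/6 over (0, 5/3).
∫_0^5/3 u² dx = 5/24, so ||u||_L² = sqrt(30)/12.
∫_0^5/3 (u')² dx = 27*π^2/40, so ||u'||_L² = 3*sqrt(30)*π/20.
Ratio ||u||_L² / ||u'||_L² = 5/(9*π).
Sharp Poincaré constant on H^1_0(0, 5/3) is C_P = L/π = 5/(3*π), achieved by sin(3*π/5·x).
This is the k = 3 harmonic; the ratio L/(kπ) is strictly less than C_P = L/π, consistent with the sharp inequality ||u||_L² ≤ C_P ||u'||_L².


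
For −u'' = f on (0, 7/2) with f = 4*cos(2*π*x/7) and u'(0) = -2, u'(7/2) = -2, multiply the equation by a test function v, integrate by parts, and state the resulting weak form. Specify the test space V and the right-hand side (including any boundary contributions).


V = H^1(0, 7/2) (v unrestricted at boundary; u is determined up to an additive constant); weak form: ∫_0^7/2 u'v' dx = ∫_0^7/2 (4*cos(2*π*x/7)) v dx − 2·v(7/2) + 2·v(0) for all v ∈ V.

Multiply both sides by a test function v and integrate from 0 to 7/2:
  ∫_0^7/2 −u''(x) v(x) dx = ∫_0^7/2 f(x) v(x) dx.
Integrate the LHS by parts once:
  ∫_0^7/2 −u'' v dx = −[u'(x) v(x)]_0^7/2 + ∫_0^7/2 u'(x) v'(x) dx.
Thus ∫_0^7/2 u'(x) v'(x) dx = ∫_0^7/2 f(x) v(x) dx + [u'(x) v(x)]_0^7/2.
Choose V so that boundary terms are either known or forced to vanish.
u has inhomogeneous Neumann u'(0) = -2, u'(7/2) = -2. [u' v]_0^7/2 = (-2)·v(7/2) − (-2)·v(0) = − 2·v(7/2) + 2·v(0). Take V = H^1(0, 7/2); boundary term becomes part of RHS.
Weak formulation: find u (satisfying any essential BC) such that ∫_0^7/2 u'(x) v'(x) dx = ∫_0^7/2 f v dx − 2·v(7/2) + 2·v(0) for all v ∈ V (Neumann data are natural BCs: they enter the RHS as boundary terms).
Substituting f(x) = 4*cos(2*π*x/7), the right-hand side is ∫_0^7/2 (4*cos(2*π*x/7)) v dx − 2·v(7/2) + 2·v(0).
Compatibility check (pure Neumann): taking v ≡ 1 ∈ V gives 0 = ∫_0^7/2 f dx + (-2) − (-2), i.e. ∫_0^7/2 f dx must equal u'(0) − u'(7/2) = 0. Indeed ∫_0^7/2 (4*cos(2*π*x/7)) dx = 0, so the data are compatible. The solution is then unique only up to an additive constant (fix it e.g. by requiring ∫_0^7/2 u dx = 0).


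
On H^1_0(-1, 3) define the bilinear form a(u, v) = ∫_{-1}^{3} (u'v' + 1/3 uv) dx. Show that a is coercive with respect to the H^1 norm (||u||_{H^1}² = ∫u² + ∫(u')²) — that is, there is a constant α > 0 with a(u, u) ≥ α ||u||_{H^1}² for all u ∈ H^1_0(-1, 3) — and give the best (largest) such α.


α = (16/3 + π^2)/(π^2 + 16)

Coercivity of a(·,·) on H^1_0(-1, 3) means a(u, u) ≥ α ||u||_{H^1}² for every u ∈ H^1_0.
The interval has length L = 4, and Poincaré/coercivity depend only on L. Here a(u, u) = ∫(u')² + (1/3)·∫u².
Here 0 < c = 1/3 < 1. The condition a(u,u) ≥ α||u||_{H^1}² reads (1−α)∫(u')² ≥ (α−c)∫u². Any admissible α is ≤ 1 (rapidly oscillating u have ∫u²/∫(u')² → 0), and α = 1 would force 0 ≥ (1−c)∫u², impossible since c < 1; so 1−α > 0. By the sharp Poincaré inequality on H^1_0 of an interval of length L, ∫(u')² ≥ (π/L)²∫u² with equality for the first sine mode sin(π(x−x₀)/L) (x₀ the left endpoint), so the inequality holds for all u iff (1−α)(π/L)² ≥ α − c, i.e. α ≤ ((π/L)² + c)/((π/L)² + 1) = (1 + c(L/π)²)/(1 + (L/π)²). With (π/L)² = π^2/16 and c = 1/3, the largest admissible constant is α = ((π/L)² + c)/((π/L)² + 1).
Simplifying, α = (16/3 + π^2)/(π^2 + 16).


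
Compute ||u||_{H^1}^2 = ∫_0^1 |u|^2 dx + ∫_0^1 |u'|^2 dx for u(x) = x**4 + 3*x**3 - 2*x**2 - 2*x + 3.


||u||_{H^1}^2 = 2297/180

The H^1 norm (squared) on an interval (0, L) is
  ||u||_{H^1}^2 = ∫_0^L u(x)^2 dx + ∫_0^L u'(x)^2 dx.
Compute u'(x) = 4*x**3 + 9*x**2 - 4*x - 2.
Then u(x)^2 = x**8 + 6*x**7 + 5*x**6 - 16*x**5 - 2*x**4 + 26*x**3 - 8*x**2 - 12*x + 9 and u'(x)^2 = 16*x**6 + 72*x**5 + 49*x**4 - 88*x**3 - 20*x**2 + 16*x + 4.
Integrate each monomial from 0 to 1 using ∫_0^1 c·x^n dx = c·1^(n+1)/(n+1):
  ∫_0^1 u(x)^2 dx = ∫_0^1 (x^8 + 6*x^7 + 5*x^6 - 16*x^5 - 2*x^4 + 26*x^3 - 8*x^2 - 12*x + 9) dx. Term by term:
    ∫_0^1 x^8 dx = 1/9;  ∫_0^1 6*x^7 dx = 3/4;  ∫_0^1 5*x^6 dx = 5/7;
    ∫_0^1 -16*x^5 dx = -8/3;  ∫_0^1 -2*x^4 dx = -2/5;  ∫_0^1 26*x^3 dx = 13/2;
    ∫_0^1 -8*x^2 dx = -8/3;  ∫_0^1 -12*x dx = -6;  ∫_0^1 9 dx = 9.
  Sum: 1/9 + 3/4 + 5/7 − 8/3 − 2/5 + 13/2 − 8/3 − 6 + 9 = 6731/1260.
  ∫_0^1 u'(x)^2 dx = ∫_0^1 (16*x^6 + 72*x^5 + 49*x^4 - 88*x^3 - 20*x^2 + 16*x + 4) dx. Term by term:
    ∫_0^1 16*x^6 dx = 16/7;  ∫_0^1 72*x^5 dx = 12;  ∫_0^1 49*x^4 dx = 49/5;
    ∫_0^1 -88*x^3 dx = -22;  ∫_0^1 -20*x^2 dx = -20/3;  ∫_0^1 16*x dx = 8;
    ∫_0^1 4 dx = 4.
  Sum: 16/7 + 12 + 49/5 − 22 − 20/3 + 8 + 4 = 779/105.
Adding: ||u||_{H^1}^2 = 6731/1260 + 779/105 = 2297/180.


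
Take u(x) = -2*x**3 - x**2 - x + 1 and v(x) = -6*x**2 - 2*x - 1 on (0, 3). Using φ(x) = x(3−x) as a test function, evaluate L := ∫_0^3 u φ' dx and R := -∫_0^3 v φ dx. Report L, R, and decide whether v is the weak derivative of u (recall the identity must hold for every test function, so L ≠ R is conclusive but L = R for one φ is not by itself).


LHS = 909/10, RHS = 909/10. Yes, v = u' weakly.

u(x) = -2*x**3 - x**2 - x + 1, classical derivative u'(x) = -6*x**2 - 2*x - 1.
φ(x) = x(3−x), so φ'(x) = 3 - 2*x.
Note φ(0) = φ(3) = 0, so the boundary term u·φ vanishes.
LHS = ∫_0^3 u(x) φ'(x) dx = ∫_0^3 (4*x^4 - 4*x^3 - x^2 - 5*x + 3) dx. Term by term:
  ∫_0^3 4*x^4 dx = 972/5;  ∫_0^3 -4*x^3 dx = -81;  ∫_0^3 -x^2 dx = -9;
  ∫_0^3 -5*x dx = -45/2;  ∫_0^3 3 dx = 9.
Sum: 972/5 − 81 − 9 − 45/2 + 9 = 909/10.
So LHS = 909/10.
∫_0^3 v(x) φ(x) dx = ∫_0^3 (6*x^4 - 16*x^3 - 5*x^2 - 3*x) dx. Term by term:
  ∫_0^3 6*x^4 dx = 1458/5;  ∫_0^3 -16*x^3 dx = -324;  ∫_0^3 -5*x^2 dx = -45;
  ∫_0^3 -3*x dx = -27/2.
Sum: 1458/5 − 324 − 45 − 27/2 = -909/10.
So RHS = -∫_0^3 v(x) φ(x) dx = 909/10.
LHS = RHS, so the identity holds for this test φ.
Moreover u is smooth here and v(x) = u'(x) = -6*x**2 - 2*x - 1 pointwise, so the identity holds for every test function. Hence v is the weak derivative of u.


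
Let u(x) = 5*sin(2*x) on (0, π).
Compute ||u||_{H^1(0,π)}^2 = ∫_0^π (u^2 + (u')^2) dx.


||u||_{H^1(0,π)}^2 = 125*π/2

u'(x) = 10*cos(2*x).
Expand u² and (u')² and integrate term by term on (0, π), using: for integers n ≥ 1, ∫_0^π sin²(nx) dx = ∫_0^π cos²(nx) dx = π/2; for n ≠ n', ∫_0^π sin(nx)sin(n'x) dx = ∫_0^π cos(nx)cos(n'x) dx = 0; and by product-to-sum, ∫_0^π sin(nx)cos(n'x) dx = ½∫_0^π [sin((n+n')x) + sin((n−n')x)] dx, which is 0 when n+n' is even and 2n/(n²−n'²) when n+n' is odd (it need not vanish on (0, π)).
  u² squared terms: (5)²·∫sin(2x)² dx = 25·π/2 = 25*π/2.
  So ∫_0^π u² dx = 25*π/2.
  (u')² squared terms: (10)²·∫cos(2x)² dx = 100·π/2 = 50*π.
  So ∫_0^π (u')² dx = 50*π.
||u||_{H^1}^2 = (25*π/2) + (50*π) = 125*π/2.


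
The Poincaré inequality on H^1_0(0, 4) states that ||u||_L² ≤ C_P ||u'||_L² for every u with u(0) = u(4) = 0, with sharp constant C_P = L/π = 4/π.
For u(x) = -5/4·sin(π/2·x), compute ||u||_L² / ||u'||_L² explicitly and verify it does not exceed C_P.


||u||_L² / ||u'||_L² = 2/π < C_P = 4/π.

u(x) = -5/4·sin(π/2·x), so u'(x) = -5*π*cos(π*x/2)/8.
Writing u(x) = A·sin(kπx/L) with A = -5/4 and k = 2, use ∫_0^L sin²(kπx/L) dx = L/2 and ∫_0^L cos²(kπx/L) dx = L/2.
u² = 25/16·sin²(π/2·x) and (u')² = 25*π^2/64·cos²(π/2·x), and each of sin², cos² integrates to L/2 = 2 over (0, 4).
∫_0^4 u² dx = 25/8, so ||u||_L² = 5*sqrt(2)/4.
∫_0^4 (u')² dx = 25*π^2/32, so ||u'||_L² = 5*sqrt(2)*π/8.
Ratio ||u||_L² / ||u'||_L² = 2/π.
Sharp Poincaré constant on H^1_0(0, 4) is C_P = L/π = 4/π, achieved by sin(π/4·x).
This is the k = 2 harmonic; the ratio L/(kπ) is strictly less than C_P = L/π, consistent with the sharp inequality ||u||_L² ≤ C_P ||u'||_L².


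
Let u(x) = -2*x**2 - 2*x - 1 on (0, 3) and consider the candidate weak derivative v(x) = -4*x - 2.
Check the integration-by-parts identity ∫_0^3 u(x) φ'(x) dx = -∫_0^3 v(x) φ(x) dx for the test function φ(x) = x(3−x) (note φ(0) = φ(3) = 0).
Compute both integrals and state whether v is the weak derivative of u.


LHS = 36, RHS = 36. Yes, v = u' weakly.

u(x) = -2*x**2 - 2*x - 1, classical derivative u'(x) = -4*x - 2.
φ(x) = x(3−x), so φ'(x) = 3 - 2*x.
Note φ(0) = φ(3) = 0, so the boundary term u·φ vanishes.
LHS = ∫_0^3 u(x) φ'(x) dx = ∫_0^3 (4*x^3 - 2*x^2 - 4*x - 3) dx. Term by term:
  ∫_0^3 4*x^3 dx = 81;  ∫_0^3 -2*x^2 dx = -18;  ∫_0^3 -4*x dx = -18;
  ∫_0^3 -3 dx = -9.
Sum: 81 − 18 − 18 − 9 = 36.
So LHS = 36.
∫_0^3 v(x) φ(x) dx = ∫_0^3 (4*x^3 - 10*x^2 - 6*x) dx. Term by term:
  ∫_0^3 4*x^3 dx = 81;  ∫_0^3 -10*x^2 dx = -90;  ∫_0^3 -6*x dx = -27.
Sum: 81 − 90 − 27 = -36.
So RHS = -∫_0^3 v(x) φ(x) dx = 36.
LHS = RHS, so the identity holds for this test φ.
Moreover u is smooth here and v(x) = u'(x) = -4*x - 2 pointwise, so the identity holds for every test function. Hence v is the weak derivative of u.


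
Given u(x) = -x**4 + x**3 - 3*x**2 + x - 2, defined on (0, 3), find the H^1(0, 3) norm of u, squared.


||u||_{H^1}^2 = 936363/140

The H^1 norm (squared) on an interval (0, L) is
  ||u||_{H^1}^2 = ∫_0^L u(x)^2 dx + ∫_0^L u'(x)^2 dx.
Compute u'(x) = -4*x**3 + 3*x**2 - 6*x + 1.
Then u(x)^2 = x**8 - 2*x**7 + 7*x**6 - 8*x**5 + 15*x**4 - 10*x**3 + 13*x**2 - 4*x + 4 and u'(x)^2 = 16*x**6 - 24*x**5 + 57*x**4 - 44*x**3 + 42*x**2 - 12*x + 1.
Integrate each monomial from 0 to 3 using ∫_0^3 c·x^n dx = c·3^(n+1)/(n+1):
  ∫_0^3 u(x)^2 dx = ∫_0^3 (x^8 - 2*x^7 + 7*x^6 - 8*x^5 + 15*x^4 - 10*x^3 + 13*x^2 - 4*x + 4) dx. Term by term:
    ∫_0^3 x^8 dx = 2187;  ∫_0^3 -2*x^7 dx = -6561/4;  ∫_0^3 7*x^6 dx = 2187;
    ∫_0^3 -8*x^5 dx = -972;  ∫_0^3 15*x^4 dx = 729;  ∫_0^3 -10*x^3 dx = -405/2;
    ∫_0^3 13*x^2 dx = 117;  ∫_0^3 -4*x dx = -18;  ∫_0^3 4 dx = 12.
  Sum: 2187 − 6561/4 + 2187 − 972 + 729 − 405/2 + 117 − 18 + 12 = 9597/4.
  ∫_0^3 u'(x)^2 dx = ∫_0^3 (16*x^6 - 24*x^5 + 57*x^4 - 44*x^3 + 42*x^2 - 12*x + 1) dx. Term by term:
    ∫_0^3 16*x^6 dx = 34992/7;  ∫_0^3 -24*x^5 dx = -2916;  ∫_0^3 57*x^4 dx = 13851/5;
    ∫_0^3 -44*x^3 dx = -891;  ∫_0^3 42*x^2 dx = 378;  ∫_0^3 -12*x dx = -54;
    ∫_0^3 1 dx = 3.
  Sum: 34992/7 − 2916 + 13851/5 − 891 + 378 − 54 + 3 = 150117/35.
Adding: ||u||_{H^1}^2 = 9597/4 + 150117/35 = 936363/140.


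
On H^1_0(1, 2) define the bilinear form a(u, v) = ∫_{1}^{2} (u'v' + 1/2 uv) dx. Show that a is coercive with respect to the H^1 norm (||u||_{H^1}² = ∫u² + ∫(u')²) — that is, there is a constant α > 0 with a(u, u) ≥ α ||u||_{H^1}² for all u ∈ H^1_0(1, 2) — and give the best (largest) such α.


α = (1/2 + π^2)/(1 + π^2)

Coercivity of a(·,·) on H^1_0(1, 2) means a(u, u) ≥ α ||u||_{H^1}² for every u ∈ H^1_0.
The interval has length L = 1, and Poincaré/coercivity depend only on L. Here a(u, u) = ∫(u')² + (1/2)·∫u².
Here 0 < c = 1/2 < 1. The condition a(u,u) ≥ α||u||_{H^1}² reads (1−α)∫(u')² ≥ (α−c)∫u². Any admissible α is ≤ 1 (rapidly oscillating u have ∫u²/∫(u')² → 0), and α = 1 would force 0 ≥ (1−c)∫u², impossible since c < 1; so 1−α > 0. By the sharp Poincaré inequality on H^1_0 of an interval of length L, ∫(u')² ≥ (π/L)²∫u² with equality for the first sine mode sin(π(x−x₀)/L) (x₀ the left endpoint), so the inequality holds for all u iff (1−α)(π/L)² ≥ α − c, i.e. α ≤ ((π/L)² + c)/((π/L)² + 1) = (1 + c(L/π)²)/(1 + (L/π)²). With (π/L)² = π^2 and c = 1/2, the largest admissible constant is α = ((π/L)² + c)/((π/L)² + 1).
Simplifying, α = (1/2 + π^2)/(1 + π^2).


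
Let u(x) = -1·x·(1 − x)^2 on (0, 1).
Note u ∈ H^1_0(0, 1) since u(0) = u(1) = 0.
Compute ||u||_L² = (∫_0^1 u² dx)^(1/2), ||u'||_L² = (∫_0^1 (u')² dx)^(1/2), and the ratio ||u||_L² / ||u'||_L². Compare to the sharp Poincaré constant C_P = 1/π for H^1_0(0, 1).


||u||_L² / ||u'||_L² = sqrt(14)/14 < C_P = 1/π.

u(x) = -1·x·(1 − x)^2, so u'(x) = (1 - 3*x)*(x - 1).
u(x) = -1·x·(1 − x)^2 vanishes at x = 0 and x = 1, so u ∈ H^1_0(0, 1). Differentiate via the product rule and integrate the resulting polynomials term by term.
  ∫_0^1 u² dx = ∫_0^1 (x^6 - 4*x^5 + 6*x^4 - 4*x^3 + x^2) dx. Term by term:
    ∫_0^1 x^6 dx = 1/7;  ∫_0^1 -4*x^5 dx = -2/3;  ∫_0^1 6*x^4 dx = 6/5;
    ∫_0^1 -4*x^3 dx = -1;  ∫_0^1 x^2 dx = 1/3.
  Sum: 1/7 − 2/3 + 6/5 − 1 + 1/3 = 1/105.
  ∫_0^1 (u')² dx = ∫_0^1 (9*x^4 - 24*x^3 + 22*x^2 - 8*x + 1) dx. Term by term:
    ∫_0^1 9*x^4 dx = 9/5;  ∫_0^1 -24*x^3 dx = -6;  ∫_0^1 22*x^2 dx = 22/3;
    ∫_0^1 -8*x dx = -4;  ∫_0^1 1 dx = 1.
  Sum: 9/5 − 6 + 22/3 − 4 + 1 = 2/15.
∫_0^1 u² dx = 1/105, so ||u||_L² = sqrt(105)/105.
∫_0^1 (u')² dx = 2/15, so ||u'||_L² = sqrt(30)/15.
Ratio ||u||_L² / ||u'||_L² = sqrt(14)/14.
Sharp Poincaré constant on H^1_0(0, 1) is C_P = L/π = 1/π, achieved by sin(π·x).
A polynomial bump cannot attain the sharp Poincaré constant (only the first sine eigenfunction does), so the ratio is strictly less than C_P, consistent with ||u||_L² ≤ C_P ||u'||_L².


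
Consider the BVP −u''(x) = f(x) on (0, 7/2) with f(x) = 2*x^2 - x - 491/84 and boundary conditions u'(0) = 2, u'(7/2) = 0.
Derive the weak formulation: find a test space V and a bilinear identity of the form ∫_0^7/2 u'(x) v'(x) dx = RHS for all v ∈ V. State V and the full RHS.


V = H^1(0, 7/2) (v unrestricted at boundary; u is determined up to an additive constant); weak form: ∫_0^7/2 u'v' dx = ∫_0^7/2 (2*x^2 - x - 491/84) v dx − 2·v(0) for all v ∈ V.

Multiply both sides by a test function v and integrate from 0 to 7/2:
  ∫_0^7/2 −u''(x) v(x) dx = ∫_0^7/2 f(x) v(x) dx.
Integrate the LHS by parts once:
  ∫_0^7/2 −u'' v dx = −[u'(x) v(x)]_0^7/2 + ∫_0^7/2 u'(x) v'(x) dx.
Thus ∫_0^7/2 u'(x) v'(x) dx = ∫_0^7/2 f(x) v(x) dx + [u'(x) v(x)]_0^7/2.
Choose V so that boundary terms are either known or forced to vanish.
u has inhomogeneous Neumann u'(0) = 2, u'(7/2) = 0. [u' v]_0^7/2 = (0)·v(7/2) − (2)·v(0) = − 2·v(0). Take V = H^1(0, 7/2); boundary term becomes part of RHS.
Weak formulation: find u (satisfying any essential BC) such that ∫_0^7/2 u'(x) v'(x) dx = ∫_0^7/2 f v dx − 2·v(0) for all v ∈ V (Neumann data are natural BCs: they enter the RHS as boundary terms).
Substituting f(x) = 2*x^2 - x - 491/84, the right-hand side is ∫_0^7/2 (2*x^2 - x - 491/84) v dx − 2·v(0).
Compatibility check (pure Neumann): taking v ≡ 1 ∈ V gives 0 = ∫_0^7/2 f dx + (0) − (2), i.e. ∫_0^7/2 f dx must equal u'(0) − u'(7/2) = 2. Indeed ∫_0^7/2 (2*x^2 - x - 491/84) dx = 2, so the data are compatible. The solution is then unique only up to an additive constant (fix it e.g. by requiring ∫_0^7/2 u dx = 0).


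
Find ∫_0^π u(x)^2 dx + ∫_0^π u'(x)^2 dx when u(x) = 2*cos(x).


||u||_{H^1(0,π)}^2 = 4*π

u'(x) = -2*sin(x).
Expand u² and (u')² and integrate term by term on (0, π), using: for integers n ≥ 1, ∫_0^π sin²(nx) dx = ∫_0^π cos²(nx) dx = π/2; for n ≠ n', ∫_0^π sin(nx)sin(n'x) dx = ∫_0^π cos(nx)cos(n'x) dx = 0; and by product-to-sum, ∫_0^π sin(nx)cos(n'x) dx = ½∫_0^π [sin((n+n')x) + sin((n−n')x)] dx, which is 0 when n+n' is even and 2n/(n²−n'²) when n+n' is odd (it need not vanish on (0, π)).
  u² squared terms: (2)²·∫cos(x)² dx = 4·π/2 = 2*π.
  So ∫_0^π u² dx = 2*π.
  (u')² squared terms: (-2)²·∫sin(x)² dx = 4·π/2 = 2*π.
  So ∫_0^π (u')² dx = 2*π.
||u||_{H^1}^2 = (2*π) + (2*π) = 4*π.


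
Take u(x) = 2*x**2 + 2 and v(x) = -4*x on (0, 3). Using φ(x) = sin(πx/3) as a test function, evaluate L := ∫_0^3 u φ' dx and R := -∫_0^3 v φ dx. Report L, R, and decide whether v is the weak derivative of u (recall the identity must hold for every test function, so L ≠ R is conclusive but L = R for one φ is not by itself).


LHS = -36/π, RHS = 36/π. No, v is not the weak derivative of u.

u(x) = 2*x**2 + 2, classical derivative u'(x) = 4*x.
φ(x) = sin(πx/3), so φ'(x) = π*cos(π*x/3)/3.
Note φ(0) = φ(3) = 0, so the boundary term u·φ vanishes.
LHS = ∫_0^3 u(x) φ'(x) dx = ∫_0^3 (2*π*x^2*cos(π*x/3)/3 + 2*π*cos(π*x/3)/3) dx. Term by term:
  ∫_0^3 2*π*cos(π*x/3)/3 dx = 0;  ∫_0^3 2*π*x^2*cos(π*x/3)/3 dx = -36/π.
Sum: 0 − 36/π = -36/π.
So LHS = -36/π.
∫_0^3 v(x) φ(x) dx = ∫_0^3 (-4*x*sin(π*x/3)) dx. Term by term:
  ∫_0^3 -4*x*sin(π*x/3) dx = -36/π.
So RHS = -∫_0^3 v(x) φ(x) dx = 36/π.
LHS − RHS = -72/π ≠ 0, so the identity fails.
(For a valid weak derivative the identity must hold for EVERY test function, in particular this one. The failure shows v is NOT the weak derivative of u.)
Correct weak derivative would be u'(x) = 4*x.


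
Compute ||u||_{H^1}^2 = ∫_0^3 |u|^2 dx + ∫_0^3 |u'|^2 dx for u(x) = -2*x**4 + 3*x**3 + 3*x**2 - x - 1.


||u||_{H^1}^2 = 356919/70

The H^1 norm (squared) on an interval (0, L) is
  ||u||_{H^1}^2 = ∫_0^L u(x)^2 dx + ∫_0^L u'(x)^2 dx.
Compute u'(x) = -8*x**3 + 9*x**2 + 6*x - 1.
Then u(x)^2 = 4*x**8 - 12*x**7 - 3*x**6 + 22*x**5 + 7*x**4 - 12*x**3 - 5*x**2 + 2*x + 1 and u'(x)^2 = 64*x**6 - 144*x**5 - 15*x**4 + 124*x**3 + 18*x**2 - 12*x + 1.
Integrate each monomial from 0 to 3 using ∫_0^3 c·x^n dx = c·3^(n+1)/(n+1):
  ∫_0^3 u(x)^2 dx = ∫_0^3 (4*x^8 - 12*x^7 - 3*x^6 + 22*x^5 + 7*x^4 - 12*x^3 - 5*x^2 + 2*x + 1) dx. Term by term:
    ∫_0^3 4*x^8 dx = 8748;  ∫_0^3 -12*x^7 dx = -19683/2;  ∫_0^3 -3*x^6 dx = -6561/7;
    ∫_0^3 22*x^5 dx = 2673;  ∫_0^3 7*x^4 dx = 1701/5;  ∫_0^3 -12*x^3 dx = -243;
    ∫_0^3 -5*x^2 dx = -45;  ∫_0^3 2*x dx = 9;  ∫_0^3 1 dx = 3.
  Sum: 8748 − 19683/2 − 6561/7 + 2673 + 1701/5 − 243 − 45 + 9 + 3 = 49449/70.
  ∫_0^3 u'(x)^2 dx = ∫_0^3 (64*x^6 - 144*x^5 - 15*x^4 + 124*x^3 + 18*x^2 - 12*x + 1) dx. Term by term:
    ∫_0^3 64*x^6 dx = 139968/7;  ∫_0^3 -144*x^5 dx = -17496;  ∫_0^3 -15*x^4 dx = -729;
    ∫_0^3 124*x^3 dx = 2511;  ∫_0^3 18*x^2 dx = 162;  ∫_0^3 -12*x dx = -54;
    ∫_0^3 1 dx = 3.
  Sum: 139968/7 − 17496 − 729 + 2511 + 162 − 54 + 3 = 30747/7.
Adding: ||u||_{H^1}^2 = 49449/70 + 30747/7 = 356919/70.


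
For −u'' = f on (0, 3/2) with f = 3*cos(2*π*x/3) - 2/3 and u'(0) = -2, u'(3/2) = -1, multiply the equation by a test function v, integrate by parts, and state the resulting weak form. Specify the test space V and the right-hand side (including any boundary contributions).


V = H^1(0, 3/2) (v unrestricted at boundary; u is determined up to an additive constant); weak form: ∫_0^3/2 u'v' dx = ∫_0^3/2 (3*cos(2*π*x/3) - 2/3) v dx − v(3/2) + 2·v(0) for all v ∈ V.

Multiply both sides by a test function v and integrate from 0 to 3/2:
  ∫_0^3/2 −u''(x) v(x) dx = ∫_0^3/2 f(x) v(x) dx.
Integrate the LHS by parts once:
  ∫_0^3/2 −u'' v dx = −[u'(x) v(x)]_0^3/2 + ∫_0^3/2 u'(x) v'(x) dx.
Thus ∫_0^3/2 u'(x) v'(x) dx = ∫_0^3/2 f(x) v(x) dx + [u'(x) v(x)]_0^3/2.
Choose V so that boundary terms are either known or forced to vanish.
u has inhomogeneous Neumann u'(0) = -2, u'(3/2) = -1. [u' v]_0^3/2 = (-1)·v(3/2) − (-2)·v(0) = − v(3/2) + 2·v(0). Take V = H^1(0, 3/2); boundary term becomes part of RHS.
Weak formulation: find u (satisfying any essential BC) such that ∫_0^3/2 u'(x) v'(x) dx = ∫_0^3/2 f v dx − v(3/2) + 2·v(0) for all v ∈ V (Neumann data are natural BCs: they enter the RHS as boundary terms).
Substituting f(x) = 3*cos(2*π*x/3) - 2/3, the right-hand side is ∫_0^3/2 (3*cos(2*π*x/3) - 2/3) v dx − v(3/2) + 2·v(0).
Compatibility check (pure Neumann): taking v ≡ 1 ∈ V gives 0 = ∫_0^3/2 f dx + (-1) − (-2), i.e. ∫_0^3/2 f dx must equal u'(0) − u'(3/2) = -1. Indeed ∫_0^3/2 (3*cos(2*π*x/3) - 2/3) dx = -1, so the data are compatible. The solution is then unique only up to an additive constant (fix it e.g. by requiring ∫_0^3/2 u dx = 0).


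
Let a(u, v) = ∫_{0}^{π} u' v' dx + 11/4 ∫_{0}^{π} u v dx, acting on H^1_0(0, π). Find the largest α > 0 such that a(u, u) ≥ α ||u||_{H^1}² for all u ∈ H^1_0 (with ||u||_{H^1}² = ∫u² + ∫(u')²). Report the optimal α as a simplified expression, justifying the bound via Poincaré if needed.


α = 1

Coercivity of a(·,·) on H^1_0(0, π) means a(u, u) ≥ α ||u||_{H^1}² for every u ∈ H^1_0.
The interval has length L = π, and Poincaré/coercivity depend only on L. Here a(u, u) = ∫(u')² + (11/4)·∫u².
Here c = 11/4 ≥ 1, so a(u,u) = ∫(u')² + c∫u² ≥ ∫(u')² + ∫u² = ||u||_{H^1}², i.e. α = 1 works. No larger α is possible: a(u,u) ≥ α||u||_{H^1}² means (1−α)∫(u')² ≥ (α−c)∫u², and for the modes u_n = sin(nπ(x−x₀)/L) (x₀ the left endpoint) one has ∫u_n²/∫(u_n')² = (L/(nπ))² → 0, so a(u_n,u_n)/||u_n||_{H^1}² → 1. Hence the optimal constant is α = 1.
Therefore α = 1.


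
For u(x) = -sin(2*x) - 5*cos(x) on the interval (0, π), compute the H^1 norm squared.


||u||_{H^1(0,π)}^2 = 80/3 + 55*π/2

u'(x) = 5*sin(x) - 2*cos(2*x).
Expand u² and (u')² and integrate term by term on (0, π), using: for integers n ≥ 1, ∫_0^π sin²(nx) dx = ∫_0^π cos²(nx) dx = π/2; for n ≠ n', ∫_0^π sin(nx)sin(n'x) dx = ∫_0^π cos(nx)cos(n'x) dx = 0; and by product-to-sum, ∫_0^π sin(nx)cos(n'x) dx = ½∫_0^π [sin((n+n')x) + sin((n−n')x)] dx, which is 0 when n+n' is even and 2n/(n²−n'²) when n+n' is odd (it need not vanish on (0, π)).
  u² squared terms: (-1)²·∫sin(2x)² dx = 1·π/2 = π/2;  (-5)²·∫cos(x)² dx = 25·π/2 = 25*π/2.
  u² cross terms: 2·(-1)·(-5)·∫sin(2x)·cos(x) dx = 10·(4/3) = 40/3.
  So ∫_0^π u² dx = π/2 + 25*π/2 + 40/3 = 40/3 + 13*π.
  (u')² squared terms: (-2)²·∫cos(2x)² dx = 4·π/2 = 2*π;  (5)²·∫sin(x)² dx = 25·π/2 = 25*π/2.
  (u')² cross terms: 2·(-2)·(5)·∫cos(2x)·sin(x) dx = -20·(-2/3) = 40/3.
  So ∫_0^π (u')² dx = 2*π + 25*π/2 + 40/3 = 40/3 + 29*π/2.
||u||_{H^1}^2 = (40/3 + 13*π) + (40/3 + 29*π/2) = 80/3 + 55*π/2.


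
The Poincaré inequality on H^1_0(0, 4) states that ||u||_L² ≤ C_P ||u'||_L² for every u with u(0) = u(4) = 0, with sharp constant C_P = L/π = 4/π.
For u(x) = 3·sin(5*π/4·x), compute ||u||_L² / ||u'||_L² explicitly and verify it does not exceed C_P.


||u||_L² / ||u'||_L² = 4/(5*π) < C_P = 4/π.

u(x) = 3·sin(5*π/4·x), so u'(x) = 15*π*cos(5*π*x/4)/4.
Writing u(x) = A·sin(kπx/L) with A = 3 and k = 5, use ∫_0^L sin²(kπx/L) dx = L/2 and ∫_0^L cos²(kπx/L) dx = L/2.
u² = 9·sin²(5*π/4·x) and (u')² = 225*π^2/16·cos²(5*π/4·x), and each of sin², cos² integrates to L/2 = 2 over (0, 4).
∫_0^4 u² dx = 18, so ||u||_L² = 3*sqrt(2).
∫_0^4 (u')² dx = 225*π^2/8, so ||u'||_L² = 15*sqrt(2)*π/4.
Ratio ||u||_L² / ||u'||_L² = 4/(5*π).
Sharp Poincaré constant on H^1_0(0, 4) is C_P = L/π = 4/π, achieved by sin(π/4·x).
This is the k = 5 harmonic; the ratio L/(kπ) is strictly less than C_P = L/π, consistent with the sharp inequality ||u||_L² ≤ C_P ||u'||_L².
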